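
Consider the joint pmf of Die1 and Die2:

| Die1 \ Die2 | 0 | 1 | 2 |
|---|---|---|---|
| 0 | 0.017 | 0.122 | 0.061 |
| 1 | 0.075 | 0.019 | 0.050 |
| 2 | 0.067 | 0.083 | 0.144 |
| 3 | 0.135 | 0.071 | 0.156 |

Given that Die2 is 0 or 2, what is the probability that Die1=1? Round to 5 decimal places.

0.17730

P(Die2=0) = 0.017 + 0.075 + 0.067 + 0.135 = 0.294.
P(Die2=2) = 0.061 + 0.050 + 0.144 + 0.156 = 0.411.
P(Die2 ∈ {0, 2}) = 0.294 + 0.411 = 0.705; P(Die1=1, Die2 ∈ {0, 2}) = 0.075 + 0.050 = 0.125.
P(Die1=1 | Die2 ∈ {0, 2}) = 0.125/0.705 = 0.17730.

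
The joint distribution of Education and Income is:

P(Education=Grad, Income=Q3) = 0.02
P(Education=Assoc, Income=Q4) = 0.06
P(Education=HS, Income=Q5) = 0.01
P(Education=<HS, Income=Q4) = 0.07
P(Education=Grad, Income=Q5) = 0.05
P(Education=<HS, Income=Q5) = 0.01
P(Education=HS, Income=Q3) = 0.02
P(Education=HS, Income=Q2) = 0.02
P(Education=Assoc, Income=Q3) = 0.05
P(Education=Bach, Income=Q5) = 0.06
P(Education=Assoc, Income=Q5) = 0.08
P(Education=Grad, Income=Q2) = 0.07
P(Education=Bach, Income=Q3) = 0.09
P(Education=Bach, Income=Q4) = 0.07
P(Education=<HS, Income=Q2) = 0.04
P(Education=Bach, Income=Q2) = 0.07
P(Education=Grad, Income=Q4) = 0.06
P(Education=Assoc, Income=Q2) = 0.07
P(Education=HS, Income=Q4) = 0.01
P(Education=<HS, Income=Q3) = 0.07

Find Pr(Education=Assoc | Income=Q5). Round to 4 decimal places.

0.3810

P(Income=Q5) = 0.01 + 0.01 + 0.08 + 0.06 + 0.05 = 0.21.
P(Education=Assoc | Income=Q5) = 0.08/0.21 = 0.3810.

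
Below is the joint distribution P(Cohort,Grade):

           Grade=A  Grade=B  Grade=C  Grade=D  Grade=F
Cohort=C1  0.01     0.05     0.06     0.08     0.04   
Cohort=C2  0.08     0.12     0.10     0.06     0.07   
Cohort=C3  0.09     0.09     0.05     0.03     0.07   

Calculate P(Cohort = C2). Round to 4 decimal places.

P(Cohort=C2) = 0.08 + 0.12 + 0.10 + 0.06 + 0.07 = 0.43.

0.4300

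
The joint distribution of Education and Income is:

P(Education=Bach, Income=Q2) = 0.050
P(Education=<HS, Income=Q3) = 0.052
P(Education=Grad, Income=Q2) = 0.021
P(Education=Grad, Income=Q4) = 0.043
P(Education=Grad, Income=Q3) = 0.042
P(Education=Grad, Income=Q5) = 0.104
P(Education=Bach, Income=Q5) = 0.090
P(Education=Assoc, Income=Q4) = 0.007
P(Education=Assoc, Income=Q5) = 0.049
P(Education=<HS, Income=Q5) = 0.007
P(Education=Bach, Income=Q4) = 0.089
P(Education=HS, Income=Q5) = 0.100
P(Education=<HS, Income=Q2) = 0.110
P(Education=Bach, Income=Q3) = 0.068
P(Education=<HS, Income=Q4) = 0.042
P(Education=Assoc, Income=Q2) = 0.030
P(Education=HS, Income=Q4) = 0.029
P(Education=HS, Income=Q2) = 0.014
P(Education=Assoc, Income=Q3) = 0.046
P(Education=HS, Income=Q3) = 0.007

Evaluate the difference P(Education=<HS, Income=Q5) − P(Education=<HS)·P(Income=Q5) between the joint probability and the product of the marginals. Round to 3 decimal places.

-0.067

P(Education=<HS) = 0.110 + 0.052 + 0.042 + 0.007 = 0.211.
P(Income=Q5) = 0.007 + 0.100 + 0.049 + 0.090 + 0.104 = 0.350.
P(Education=<HS, Income=Q5) − P(Education=<HS)P(Income=Q5) = 0.007 − 0.211×0.350 = -0.067.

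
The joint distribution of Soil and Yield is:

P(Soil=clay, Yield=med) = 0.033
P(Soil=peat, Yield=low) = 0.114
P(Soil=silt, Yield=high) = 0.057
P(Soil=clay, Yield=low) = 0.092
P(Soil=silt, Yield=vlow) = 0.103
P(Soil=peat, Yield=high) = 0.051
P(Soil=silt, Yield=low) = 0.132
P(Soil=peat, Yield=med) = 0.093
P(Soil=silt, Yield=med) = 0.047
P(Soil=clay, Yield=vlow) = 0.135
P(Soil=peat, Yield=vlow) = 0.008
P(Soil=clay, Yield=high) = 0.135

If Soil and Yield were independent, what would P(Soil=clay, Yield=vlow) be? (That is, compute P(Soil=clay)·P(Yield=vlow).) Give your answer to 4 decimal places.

P(Soil=clay) = 0.135 + 0.092 + 0.033 + 0.135 = 0.395.
P(Yield=vlow) = 0.135 + 0.103 + 0.008 = 0.246.
Product: 0.395 × 0.246 = 0.0972.

0.0972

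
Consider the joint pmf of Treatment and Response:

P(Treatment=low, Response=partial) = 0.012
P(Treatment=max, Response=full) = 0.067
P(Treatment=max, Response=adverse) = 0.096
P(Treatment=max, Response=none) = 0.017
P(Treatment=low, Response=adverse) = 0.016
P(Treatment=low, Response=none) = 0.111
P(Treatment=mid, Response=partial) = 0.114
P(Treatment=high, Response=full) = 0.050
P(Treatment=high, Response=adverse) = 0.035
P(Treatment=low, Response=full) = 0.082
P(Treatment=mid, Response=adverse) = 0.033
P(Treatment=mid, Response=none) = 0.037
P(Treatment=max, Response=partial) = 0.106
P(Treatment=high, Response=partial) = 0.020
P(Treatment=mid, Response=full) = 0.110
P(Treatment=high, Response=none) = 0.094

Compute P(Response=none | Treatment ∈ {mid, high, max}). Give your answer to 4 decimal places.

0.1900

P(Treatment=mid) = 0.037 + 0.114 + 0.110 + 0.033 = 0.294.
P(Treatment=high) = 0.094 + 0.020 + 0.050 + 0.035 = 0.199.
P(Treatment=max) = 0.017 + 0.106 + 0.067 + 0.096 = 0.286.
P(Treatment ∈ {mid, high, max}) = 0.294 + 0.199 + 0.286 = 0.779; P(Response=none, Treatment ∈ {mid, high, max}) = 0.037 + 0.094 + 0.017 = 0.148.
P(Response=none | Treatment ∈ {mid, high, max}) = 0.148/0.779 = 0.1900.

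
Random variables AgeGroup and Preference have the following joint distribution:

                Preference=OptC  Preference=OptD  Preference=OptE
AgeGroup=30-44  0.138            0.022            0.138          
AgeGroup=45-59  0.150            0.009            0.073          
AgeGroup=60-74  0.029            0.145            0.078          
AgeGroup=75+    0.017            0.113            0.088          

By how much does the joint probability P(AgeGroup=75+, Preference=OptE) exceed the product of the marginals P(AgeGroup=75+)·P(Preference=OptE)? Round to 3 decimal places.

0.006

P(AgeGroup=75+) = 0.017 + 0.113 + 0.088 = 0.218.
P(Preference=OptE) = 0.138 + 0.073 + 0.078 + 0.088 = 0.377.
P(AgeGroup=75+, Preference=OptE) − P(AgeGroup=75+)P(Preference=OptE) = 0.088 − 0.218×0.377 = 0.006.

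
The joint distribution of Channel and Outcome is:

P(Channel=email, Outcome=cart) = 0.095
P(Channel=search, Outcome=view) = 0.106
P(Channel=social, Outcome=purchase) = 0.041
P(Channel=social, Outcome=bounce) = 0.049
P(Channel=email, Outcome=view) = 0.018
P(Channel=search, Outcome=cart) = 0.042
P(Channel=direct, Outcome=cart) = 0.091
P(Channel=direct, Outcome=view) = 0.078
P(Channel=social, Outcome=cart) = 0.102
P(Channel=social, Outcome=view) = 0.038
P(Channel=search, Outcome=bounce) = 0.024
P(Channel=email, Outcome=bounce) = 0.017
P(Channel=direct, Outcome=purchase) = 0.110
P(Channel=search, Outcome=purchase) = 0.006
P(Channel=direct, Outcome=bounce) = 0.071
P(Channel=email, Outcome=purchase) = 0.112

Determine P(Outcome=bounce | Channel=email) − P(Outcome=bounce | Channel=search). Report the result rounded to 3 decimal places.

P(Channel=email) = 0.017 + 0.018 + 0.095 + 0.112 = 0.242; P(Outcome=bounce | Channel=email) = 0.017/0.242 = 0.0702.
P(Channel=search) = 0.024 + 0.106 + 0.042 + 0.006 = 0.178; P(Outcome=bounce | Channel=search) = 0.024/0.178 = 0.1348.
Difference = -0.065.

-0.065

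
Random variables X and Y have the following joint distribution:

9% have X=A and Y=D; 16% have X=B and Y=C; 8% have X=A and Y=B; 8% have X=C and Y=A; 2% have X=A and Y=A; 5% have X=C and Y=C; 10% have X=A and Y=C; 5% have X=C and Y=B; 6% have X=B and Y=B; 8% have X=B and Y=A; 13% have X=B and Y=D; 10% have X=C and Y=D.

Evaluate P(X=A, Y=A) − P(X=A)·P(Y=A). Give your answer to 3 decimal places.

P(X=A) = 0.02 + 0.08 + 0.10 + 0.09 = 0.29.
P(Y=A) = 0.02 + 0.08 + 0.08 = 0.18.
P(X=A, Y=A) − P(X=A)P(Y=A) = 0.02 − 0.29×0.18 = -0.032.

-0.032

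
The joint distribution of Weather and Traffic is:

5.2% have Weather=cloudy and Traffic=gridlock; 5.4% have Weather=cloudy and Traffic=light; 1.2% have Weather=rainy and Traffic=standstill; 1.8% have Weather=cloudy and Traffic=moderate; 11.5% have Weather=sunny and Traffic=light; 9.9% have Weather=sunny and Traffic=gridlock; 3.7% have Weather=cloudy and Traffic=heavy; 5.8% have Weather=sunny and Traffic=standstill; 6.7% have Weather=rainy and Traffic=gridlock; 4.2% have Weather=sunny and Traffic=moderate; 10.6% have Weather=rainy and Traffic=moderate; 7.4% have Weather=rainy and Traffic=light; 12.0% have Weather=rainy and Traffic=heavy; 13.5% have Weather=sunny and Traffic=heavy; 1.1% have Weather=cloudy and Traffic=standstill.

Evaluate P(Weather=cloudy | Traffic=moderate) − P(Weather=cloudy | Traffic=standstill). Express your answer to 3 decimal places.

P(Traffic=moderate) = 0.042 + 0.018 + 0.106 = 0.166; P(Weather=cloudy | Traffic=moderate) = 0.018/0.166 = 0.1084.
P(Traffic=standstill) = 0.058 + 0.011 + 0.012 = 0.081; P(Weather=cloudy | Traffic=standstill) = 0.011/0.081 = 0.1358.
Difference = -0.027.

-0.027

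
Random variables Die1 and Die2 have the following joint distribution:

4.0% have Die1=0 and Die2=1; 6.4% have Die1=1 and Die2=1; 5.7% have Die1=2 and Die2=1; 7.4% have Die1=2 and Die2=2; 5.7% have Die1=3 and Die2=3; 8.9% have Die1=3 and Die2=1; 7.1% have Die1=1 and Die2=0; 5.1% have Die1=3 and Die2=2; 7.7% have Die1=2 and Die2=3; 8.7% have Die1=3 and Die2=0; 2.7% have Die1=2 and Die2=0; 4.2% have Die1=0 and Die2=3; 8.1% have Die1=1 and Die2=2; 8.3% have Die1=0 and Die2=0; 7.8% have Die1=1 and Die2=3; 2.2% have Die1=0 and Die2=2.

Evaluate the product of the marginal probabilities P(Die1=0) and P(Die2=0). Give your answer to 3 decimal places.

0.050

P(Die1=0) = 0.083 + 0.040 + 0.022 + 0.042 = 0.187.
P(Die2=0) = 0.083 + 0.071 + 0.027 + 0.087 = 0.268.
Product: 0.187 × 0.268 = 0.050.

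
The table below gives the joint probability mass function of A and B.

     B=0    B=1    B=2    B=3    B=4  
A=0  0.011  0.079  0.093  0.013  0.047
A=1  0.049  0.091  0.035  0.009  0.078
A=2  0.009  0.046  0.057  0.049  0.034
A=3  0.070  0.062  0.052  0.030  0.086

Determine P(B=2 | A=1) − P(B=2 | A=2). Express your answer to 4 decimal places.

-0.1587

P(A=1) = 0.049 + 0.091 + 0.035 + 0.009 + 0.078 = 0.262; P(B=2 | A=1) = 0.035/0.262 = 0.13359.
P(A=2) = 0.009 + 0.046 + 0.057 + 0.049 + 0.034 = 0.195; P(B=2 | A=2) = 0.057/0.195 = 0.29231.
Difference = -0.1587.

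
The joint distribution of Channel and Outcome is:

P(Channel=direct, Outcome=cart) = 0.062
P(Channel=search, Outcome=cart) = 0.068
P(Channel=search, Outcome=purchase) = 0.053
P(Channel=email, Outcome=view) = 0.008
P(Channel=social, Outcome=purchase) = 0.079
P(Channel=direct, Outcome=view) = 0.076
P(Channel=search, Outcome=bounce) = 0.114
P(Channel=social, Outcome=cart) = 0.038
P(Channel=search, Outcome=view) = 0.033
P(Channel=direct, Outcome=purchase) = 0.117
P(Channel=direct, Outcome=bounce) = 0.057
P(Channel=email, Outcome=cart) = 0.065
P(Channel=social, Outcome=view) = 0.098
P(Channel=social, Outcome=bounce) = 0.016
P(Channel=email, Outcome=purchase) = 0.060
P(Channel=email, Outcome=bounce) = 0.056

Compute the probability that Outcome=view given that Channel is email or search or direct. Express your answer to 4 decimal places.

0.1521

P(Channel=email) = 0.056 + 0.008 + 0.065 + 0.060 = 0.189.
P(Channel=search) = 0.114 + 0.033 + 0.068 + 0.053 = 0.268.
P(Channel=direct) = 0.057 + 0.076 + 0.062 + 0.117 = 0.312.
P(Channel ∈ {email, search, direct}) = 0.189 + 0.268 + 0.312 = 0.769; P(Outcome=view, Channel ∈ {email, search, direct}) = 0.008 + 0.033 + 0.076 = 0.117.
P(Outcome=view | Channel ∈ {email, search, direct}) = 0.117/0.769 = 0.1521.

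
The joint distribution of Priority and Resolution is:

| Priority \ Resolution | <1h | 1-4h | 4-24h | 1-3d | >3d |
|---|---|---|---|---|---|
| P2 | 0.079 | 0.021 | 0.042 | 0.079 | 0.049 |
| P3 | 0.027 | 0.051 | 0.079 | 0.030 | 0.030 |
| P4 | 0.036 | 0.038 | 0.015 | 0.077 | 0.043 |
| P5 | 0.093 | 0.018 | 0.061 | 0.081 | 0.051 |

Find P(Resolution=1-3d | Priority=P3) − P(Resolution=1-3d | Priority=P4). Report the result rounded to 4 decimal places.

-0.2302

P(Priority=P3) = 0.027 + 0.051 + 0.079 + 0.030 + 0.030 = 0.217; P(Resolution=1-3d | Priority=P3) = 0.030/0.217 = 0.13825.
P(Priority=P4) = 0.036 + 0.038 + 0.015 + 0.077 + 0.043 = 0.209; P(Resolution=1-3d | Priority=P4) = 0.077/0.209 = 0.36842.
Difference = -0.2302.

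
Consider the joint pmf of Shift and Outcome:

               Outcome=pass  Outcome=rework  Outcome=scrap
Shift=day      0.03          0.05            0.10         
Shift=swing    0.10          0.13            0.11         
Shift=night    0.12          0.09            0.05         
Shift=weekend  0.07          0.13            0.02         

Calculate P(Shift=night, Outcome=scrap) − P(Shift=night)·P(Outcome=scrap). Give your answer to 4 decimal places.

P(Shift=night) = 0.12 + 0.09 + 0.05 = 0.26.
P(Outcome=scrap) = 0.10 + 0.11 + 0.05 + 0.02 = 0.28.
P(Shift=night, Outcome=scrap) − P(Shift=night)P(Outcome=scrap) = 0.05 − 0.26×0.28 = -0.0228.

-0.0228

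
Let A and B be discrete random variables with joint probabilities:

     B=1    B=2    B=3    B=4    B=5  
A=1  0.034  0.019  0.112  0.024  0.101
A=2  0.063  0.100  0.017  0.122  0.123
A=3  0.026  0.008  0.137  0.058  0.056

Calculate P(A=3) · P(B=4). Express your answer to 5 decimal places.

P(A=3) = 0.026 + 0.008 + 0.137 + 0.058 + 0.056 = 0.285.
P(B=4) = 0.024 + 0.122 + 0.058 = 0.204.
Product: 0.285 × 0.204 = 0.05814.

0.05814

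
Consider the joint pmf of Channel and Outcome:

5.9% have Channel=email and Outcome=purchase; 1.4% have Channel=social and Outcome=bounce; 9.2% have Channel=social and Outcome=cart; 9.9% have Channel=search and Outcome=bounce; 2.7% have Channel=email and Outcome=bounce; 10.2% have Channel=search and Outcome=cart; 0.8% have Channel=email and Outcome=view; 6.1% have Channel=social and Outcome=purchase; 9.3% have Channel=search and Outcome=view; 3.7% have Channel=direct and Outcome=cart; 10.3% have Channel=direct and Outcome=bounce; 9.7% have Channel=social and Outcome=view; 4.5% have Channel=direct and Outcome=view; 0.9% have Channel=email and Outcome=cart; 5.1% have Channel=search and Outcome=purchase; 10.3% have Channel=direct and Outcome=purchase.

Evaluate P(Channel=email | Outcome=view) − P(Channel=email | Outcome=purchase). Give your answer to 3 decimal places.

-0.182

P(Outcome=view) = 0.008 + 0.093 + 0.097 + 0.045 = 0.243; P(Channel=email | Outcome=view) = 0.008/0.243 = 0.0329.
P(Outcome=purchase) = 0.059 + 0.051 + 0.061 + 0.103 = 0.274; P(Channel=email | Outcome=purchase) = 0.059/0.274 = 0.2153.
Difference = -0.182.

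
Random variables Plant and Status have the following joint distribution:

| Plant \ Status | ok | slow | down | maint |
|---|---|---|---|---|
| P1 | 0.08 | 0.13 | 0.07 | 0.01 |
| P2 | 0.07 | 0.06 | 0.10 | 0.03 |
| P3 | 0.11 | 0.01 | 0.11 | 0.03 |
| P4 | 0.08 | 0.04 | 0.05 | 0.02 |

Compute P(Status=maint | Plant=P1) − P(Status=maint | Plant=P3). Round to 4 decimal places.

-0.0809

P(Plant=P1) = 0.08 + 0.13 + 0.07 + 0.01 = 0.29; P(Status=maint | Plant=P1) = 0.01/0.29 = 0.03448.
P(Plant=P3) = 0.11 + 0.01 + 0.11 + 0.03 = 0.26; P(Status=maint | Plant=P3) = 0.03/0.26 = 0.11538.
Difference = -0.0809.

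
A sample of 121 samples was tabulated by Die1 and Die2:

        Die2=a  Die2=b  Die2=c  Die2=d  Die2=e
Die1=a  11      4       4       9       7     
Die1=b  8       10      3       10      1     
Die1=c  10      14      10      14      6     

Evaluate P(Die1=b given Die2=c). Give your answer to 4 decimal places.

Total with Die2=c: 4 + 3 + 10 = 17.
P(Die1=b | Die2=c) = 3/17 = 0.1765.

0.1765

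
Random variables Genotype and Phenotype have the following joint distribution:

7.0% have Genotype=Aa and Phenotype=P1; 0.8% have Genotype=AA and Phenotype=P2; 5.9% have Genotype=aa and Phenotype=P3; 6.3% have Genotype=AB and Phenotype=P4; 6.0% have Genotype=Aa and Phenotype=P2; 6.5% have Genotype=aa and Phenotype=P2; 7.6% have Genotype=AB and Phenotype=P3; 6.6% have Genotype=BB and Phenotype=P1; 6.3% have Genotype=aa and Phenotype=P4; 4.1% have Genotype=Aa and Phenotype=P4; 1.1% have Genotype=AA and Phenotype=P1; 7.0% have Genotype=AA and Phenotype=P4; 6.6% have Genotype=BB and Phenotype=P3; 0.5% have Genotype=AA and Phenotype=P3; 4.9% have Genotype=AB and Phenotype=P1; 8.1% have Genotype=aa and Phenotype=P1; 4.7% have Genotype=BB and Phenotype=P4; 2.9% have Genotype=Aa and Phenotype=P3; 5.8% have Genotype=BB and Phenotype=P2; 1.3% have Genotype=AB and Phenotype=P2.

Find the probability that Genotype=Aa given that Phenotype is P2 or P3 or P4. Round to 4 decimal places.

P(Phenotype=P2) = 0.008 + 0.060 + 0.065 + 0.013 + 0.058 = 0.204.
P(Phenotype=P3) = 0.005 + 0.029 + 0.059 + 0.076 + 0.066 = 0.235.
P(Phenotype=P4) = 0.070 + 0.041 + 0.063 + 0.063 + 0.047 = 0.284.
P(Phenotype ∈ {P2, P3, P4}) = 0.204 + 0.235 + 0.284 = 0.723; P(Genotype=Aa, Phenotype ∈ {P2, P3, P4}) = 0.060 + 0.029 + 0.041 = 0.130.
P(Genotype=Aa | Phenotype ∈ {P2, P3, P4}) = 0.130/0.723 = 0.1798.

0.1798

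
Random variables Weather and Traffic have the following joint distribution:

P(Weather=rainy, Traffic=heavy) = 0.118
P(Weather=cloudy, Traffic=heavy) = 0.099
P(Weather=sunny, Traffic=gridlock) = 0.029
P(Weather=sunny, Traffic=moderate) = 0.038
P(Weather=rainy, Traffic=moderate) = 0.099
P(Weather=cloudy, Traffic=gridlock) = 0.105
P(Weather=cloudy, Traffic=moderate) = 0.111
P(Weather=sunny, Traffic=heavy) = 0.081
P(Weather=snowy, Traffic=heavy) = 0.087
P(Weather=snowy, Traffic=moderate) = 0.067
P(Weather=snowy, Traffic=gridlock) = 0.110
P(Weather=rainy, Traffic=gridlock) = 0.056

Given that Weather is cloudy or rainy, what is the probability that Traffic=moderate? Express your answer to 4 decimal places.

0.3571

P(Weather=cloudy) = 0.111 + 0.099 + 0.105 = 0.315.
P(Weather=rainy) = 0.099 + 0.118 + 0.056 = 0.273.
P(Weather ∈ {cloudy, rainy}) = 0.315 + 0.273 = 0.588; P(Traffic=moderate, Weather ∈ {cloudy, rainy}) = 0.111 + 0.099 = 0.210.
P(Traffic=moderate | Weather ∈ {cloudy, rainy}) = 0.210/0.588 = 0.3571.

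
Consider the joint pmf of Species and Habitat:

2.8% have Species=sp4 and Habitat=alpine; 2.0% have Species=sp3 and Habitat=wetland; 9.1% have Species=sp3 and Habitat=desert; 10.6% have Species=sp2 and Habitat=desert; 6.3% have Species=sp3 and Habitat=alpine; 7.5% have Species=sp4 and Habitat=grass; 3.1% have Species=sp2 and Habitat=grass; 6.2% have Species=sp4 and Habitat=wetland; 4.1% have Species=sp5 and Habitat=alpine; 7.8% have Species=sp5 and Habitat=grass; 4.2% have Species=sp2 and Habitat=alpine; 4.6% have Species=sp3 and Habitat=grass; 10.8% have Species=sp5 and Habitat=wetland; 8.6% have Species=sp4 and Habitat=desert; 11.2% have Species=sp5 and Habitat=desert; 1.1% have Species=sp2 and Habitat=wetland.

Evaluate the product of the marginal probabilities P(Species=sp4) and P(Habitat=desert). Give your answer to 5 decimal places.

P(Species=sp4) = 0.075 + 0.062 + 0.086 + 0.028 = 0.251.
P(Habitat=desert) = 0.106 + 0.091 + 0.086 + 0.112 = 0.395.
Product: 0.251 × 0.395 = 0.09915.

0.09915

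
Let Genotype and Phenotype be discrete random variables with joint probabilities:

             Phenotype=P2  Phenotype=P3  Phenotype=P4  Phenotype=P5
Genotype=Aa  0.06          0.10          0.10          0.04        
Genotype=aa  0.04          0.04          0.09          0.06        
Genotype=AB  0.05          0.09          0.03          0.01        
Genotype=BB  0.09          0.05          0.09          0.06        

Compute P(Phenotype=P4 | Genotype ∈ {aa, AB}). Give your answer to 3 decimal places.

0.293

P(Genotype=aa) = 0.04 + 0.04 + 0.09 + 0.06 = 0.23.
P(Genotype=AB) = 0.05 + 0.09 + 0.03 + 0.01 = 0.18.
P(Genotype ∈ {aa, AB}) = 0.23 + 0.18 = 0.41; P(Phenotype=P4, Genotype ∈ {aa, AB}) = 0.09 + 0.03 = 0.12.
P(Phenotype=P4 | Genotype ∈ {aa, AB}) = 0.12/0.41 = 0.293.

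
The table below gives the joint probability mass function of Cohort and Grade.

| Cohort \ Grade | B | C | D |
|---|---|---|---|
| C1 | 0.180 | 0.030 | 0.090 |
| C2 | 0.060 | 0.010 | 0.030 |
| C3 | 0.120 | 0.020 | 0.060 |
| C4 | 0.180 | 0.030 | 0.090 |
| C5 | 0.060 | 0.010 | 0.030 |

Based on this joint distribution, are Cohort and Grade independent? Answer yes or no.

Every cell satisfies P(Cohort,Grade) = P(Cohort)·P(Grade). For instance P(Cohort=C2) = 0.100, P(Grade=C) = 0.100, and 0.100×0.100 = 0.010 matches the joint entry. So Cohort and Grade are independent.

yes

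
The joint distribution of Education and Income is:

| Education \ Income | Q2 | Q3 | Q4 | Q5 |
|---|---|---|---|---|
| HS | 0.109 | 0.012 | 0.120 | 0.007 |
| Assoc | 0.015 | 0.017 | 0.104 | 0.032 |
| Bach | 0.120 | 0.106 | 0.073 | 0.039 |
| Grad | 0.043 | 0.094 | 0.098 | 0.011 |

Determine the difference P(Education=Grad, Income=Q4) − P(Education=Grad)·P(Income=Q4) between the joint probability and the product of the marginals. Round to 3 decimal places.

P(Education=Grad) = 0.043 + 0.094 + 0.098 + 0.011 = 0.246.
P(Income=Q4) = 0.120 + 0.104 + 0.073 + 0.098 = 0.395.
P(Education=Grad, Income=Q4) − P(Education=Grad)P(Income=Q4) = 0.098 − 0.246×0.395 = 0.001.

0.001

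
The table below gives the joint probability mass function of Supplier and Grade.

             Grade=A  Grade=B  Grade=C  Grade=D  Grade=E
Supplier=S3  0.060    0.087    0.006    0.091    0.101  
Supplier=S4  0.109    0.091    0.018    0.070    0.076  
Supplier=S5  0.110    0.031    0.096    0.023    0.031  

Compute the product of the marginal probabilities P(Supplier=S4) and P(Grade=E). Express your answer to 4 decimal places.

0.0757

P(Supplier=S4) = 0.109 + 0.091 + 0.018 + 0.070 + 0.076 = 0.364.
P(Grade=E) = 0.101 + 0.076 + 0.031 = 0.208.
Product: 0.364 × 0.208 = 0.0757.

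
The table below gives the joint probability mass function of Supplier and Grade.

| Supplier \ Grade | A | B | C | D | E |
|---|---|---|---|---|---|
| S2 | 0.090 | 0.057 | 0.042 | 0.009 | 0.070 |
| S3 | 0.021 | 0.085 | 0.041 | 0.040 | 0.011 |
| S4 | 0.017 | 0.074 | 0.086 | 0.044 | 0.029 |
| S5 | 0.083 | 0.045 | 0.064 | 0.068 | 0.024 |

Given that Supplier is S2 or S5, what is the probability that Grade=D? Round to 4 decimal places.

P(Supplier=S2) = 0.090 + 0.057 + 0.042 + 0.009 + 0.070 = 0.268.
P(Supplier=S5) = 0.083 + 0.045 + 0.064 + 0.068 + 0.024 = 0.284.
P(Supplier ∈ {S2, S5}) = 0.268 + 0.284 = 0.552; P(Grade=D, Supplier ∈ {S2, S5}) = 0.009 + 0.068 = 0.077.
P(Grade=D | Supplier ∈ {S2, S5}) = 0.077/0.552 = 0.1395.

0.1395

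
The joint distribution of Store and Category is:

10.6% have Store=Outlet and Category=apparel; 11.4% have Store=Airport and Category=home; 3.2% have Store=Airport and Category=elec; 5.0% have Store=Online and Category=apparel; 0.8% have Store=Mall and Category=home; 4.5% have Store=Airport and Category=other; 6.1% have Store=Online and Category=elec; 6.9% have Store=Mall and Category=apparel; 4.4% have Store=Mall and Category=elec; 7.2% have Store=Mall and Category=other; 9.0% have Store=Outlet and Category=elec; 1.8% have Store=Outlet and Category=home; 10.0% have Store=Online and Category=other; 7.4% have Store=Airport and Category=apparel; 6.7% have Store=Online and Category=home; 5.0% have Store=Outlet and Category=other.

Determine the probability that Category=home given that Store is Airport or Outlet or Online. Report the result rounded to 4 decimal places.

P(Store=Airport) = 0.074 + 0.032 + 0.114 + 0.045 = 0.265.
P(Store=Outlet) = 0.106 + 0.090 + 0.018 + 0.050 = 0.264.
P(Store=Online) = 0.050 + 0.061 + 0.067 + 0.100 = 0.278.
P(Store ∈ {Airport, Outlet, Online}) = 0.265 + 0.264 + 0.278 = 0.807; P(Category=home, Store ∈ {Airport, Outlet, Online}) = 0.114 + 0.018 + 0.067 = 0.199.
P(Category=home | Store ∈ {Airport, Outlet, Online}) = 0.199/0.807 = 0.2466.

0.2466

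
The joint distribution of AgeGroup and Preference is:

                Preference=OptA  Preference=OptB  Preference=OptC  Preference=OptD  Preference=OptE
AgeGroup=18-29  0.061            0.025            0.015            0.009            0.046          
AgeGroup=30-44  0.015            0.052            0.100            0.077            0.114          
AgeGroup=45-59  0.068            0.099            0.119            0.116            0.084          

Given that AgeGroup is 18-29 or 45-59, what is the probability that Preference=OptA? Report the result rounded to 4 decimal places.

P(AgeGroup=18-29) = 0.061 + 0.025 + 0.015 + 0.009 + 0.046 = 0.156.
P(AgeGroup=45-59) = 0.068 + 0.099 + 0.119 + 0.116 + 0.084 = 0.486.
P(AgeGroup ∈ {18-29, 45-59}) = 0.156 + 0.486 = 0.642; P(Preference=OptA, AgeGroup ∈ {18-29, 45-59}) = 0.061 + 0.068 = 0.129.
P(Preference=OptA | AgeGroup ∈ {18-29, 45-59}) = 0.129/0.642 = 0.2009.

0.2009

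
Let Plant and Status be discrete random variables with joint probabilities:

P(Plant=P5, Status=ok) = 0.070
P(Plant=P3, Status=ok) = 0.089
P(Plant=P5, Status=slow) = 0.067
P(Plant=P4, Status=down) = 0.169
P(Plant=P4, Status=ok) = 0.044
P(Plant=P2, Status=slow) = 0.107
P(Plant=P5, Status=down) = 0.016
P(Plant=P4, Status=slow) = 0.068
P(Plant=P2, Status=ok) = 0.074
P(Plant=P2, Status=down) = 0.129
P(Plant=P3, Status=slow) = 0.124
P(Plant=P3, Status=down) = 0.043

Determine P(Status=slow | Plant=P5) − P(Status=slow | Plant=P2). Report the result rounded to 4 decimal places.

P(Plant=P5) = 0.070 + 0.067 + 0.016 = 0.153; P(Status=slow | Plant=P5) = 0.067/0.153 = 0.43791.
P(Plant=P2) = 0.074 + 0.107 + 0.129 = 0.310; P(Status=slow | Plant=P2) = 0.107/0.310 = 0.34516.
Difference = 0.0927.

0.0927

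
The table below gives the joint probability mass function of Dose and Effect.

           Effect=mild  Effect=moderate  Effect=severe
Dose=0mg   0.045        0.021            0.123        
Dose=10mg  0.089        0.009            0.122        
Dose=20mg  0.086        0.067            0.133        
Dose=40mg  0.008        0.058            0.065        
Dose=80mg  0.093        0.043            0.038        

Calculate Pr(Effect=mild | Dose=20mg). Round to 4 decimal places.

P(Dose=20mg) = 0.086 + 0.067 + 0.133 = 0.286.
P(Effect=mild | Dose=20mg) = 0.086/0.286 = 0.3007.

0.3007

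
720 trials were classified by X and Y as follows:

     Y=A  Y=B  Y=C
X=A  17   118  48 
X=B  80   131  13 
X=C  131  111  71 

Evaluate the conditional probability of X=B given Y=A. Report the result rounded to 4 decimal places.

0.3509

Total with Y=A: 17 + 80 + 131 = 228.
P(X=B | Y=A) = 80/228 = 0.3509.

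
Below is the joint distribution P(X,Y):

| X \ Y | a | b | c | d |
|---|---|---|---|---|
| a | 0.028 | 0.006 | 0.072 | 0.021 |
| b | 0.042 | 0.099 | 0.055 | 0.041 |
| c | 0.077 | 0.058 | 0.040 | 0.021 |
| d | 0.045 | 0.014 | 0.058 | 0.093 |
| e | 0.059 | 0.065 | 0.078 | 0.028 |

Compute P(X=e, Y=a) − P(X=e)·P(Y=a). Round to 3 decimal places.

0.001

P(X=e) = 0.059 + 0.065 + 0.078 + 0.028 = 0.230.
P(Y=a) = 0.028 + 0.042 + 0.077 + 0.045 + 0.059 = 0.251.
P(X=e, Y=a) − P(X=e)P(Y=a) = 0.059 − 0.230×0.251 = 0.001.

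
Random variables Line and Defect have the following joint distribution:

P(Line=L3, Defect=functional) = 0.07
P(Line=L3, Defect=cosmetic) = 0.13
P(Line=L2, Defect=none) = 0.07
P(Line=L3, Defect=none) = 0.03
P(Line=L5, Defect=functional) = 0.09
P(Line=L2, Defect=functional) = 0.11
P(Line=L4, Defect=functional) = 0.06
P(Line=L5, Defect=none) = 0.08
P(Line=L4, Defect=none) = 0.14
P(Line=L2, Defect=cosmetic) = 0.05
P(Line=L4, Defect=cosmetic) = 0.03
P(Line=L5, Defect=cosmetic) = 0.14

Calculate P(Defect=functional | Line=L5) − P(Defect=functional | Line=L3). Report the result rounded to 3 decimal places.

P(Line=L5) = 0.08 + 0.14 + 0.09 = 0.31; P(Defect=functional | Line=L5) = 0.09/0.31 = 0.2903.
P(Line=L3) = 0.03 + 0.13 + 0.07 = 0.23; P(Defect=functional | Line=L3) = 0.07/0.23 = 0.3043.
Difference = -0.014.

-0.014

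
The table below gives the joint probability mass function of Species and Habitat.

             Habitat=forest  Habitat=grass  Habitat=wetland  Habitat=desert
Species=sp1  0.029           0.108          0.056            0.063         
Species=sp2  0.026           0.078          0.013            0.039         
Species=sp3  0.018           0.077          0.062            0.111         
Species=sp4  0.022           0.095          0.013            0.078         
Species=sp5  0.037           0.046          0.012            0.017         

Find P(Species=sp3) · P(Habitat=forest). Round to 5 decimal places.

0.03538

P(Species=sp3) = 0.018 + 0.077 + 0.062 + 0.111 = 0.268.
P(Habitat=forest) = 0.029 + 0.026 + 0.018 + 0.022 + 0.037 = 0.132.
Product: 0.268 × 0.132 = 0.03538.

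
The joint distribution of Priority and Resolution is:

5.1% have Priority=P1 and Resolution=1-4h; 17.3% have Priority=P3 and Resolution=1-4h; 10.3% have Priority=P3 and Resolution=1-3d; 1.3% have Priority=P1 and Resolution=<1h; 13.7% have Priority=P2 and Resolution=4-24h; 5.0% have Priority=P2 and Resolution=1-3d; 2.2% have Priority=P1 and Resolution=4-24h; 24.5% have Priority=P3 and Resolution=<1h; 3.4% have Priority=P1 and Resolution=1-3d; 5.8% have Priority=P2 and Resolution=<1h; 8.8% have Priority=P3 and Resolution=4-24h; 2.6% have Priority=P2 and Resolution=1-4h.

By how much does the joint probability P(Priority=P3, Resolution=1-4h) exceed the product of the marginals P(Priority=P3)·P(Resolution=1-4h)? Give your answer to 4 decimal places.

0.0208

P(Priority=P3) = 0.245 + 0.173 + 0.088 + 0.103 = 0.609.
P(Resolution=1-4h) = 0.051 + 0.026 + 0.173 = 0.250.
P(Priority=P3, Resolution=1-4h) − P(Priority=P3)P(Resolution=1-4h) = 0.173 − 0.609×0.250 = 0.0208.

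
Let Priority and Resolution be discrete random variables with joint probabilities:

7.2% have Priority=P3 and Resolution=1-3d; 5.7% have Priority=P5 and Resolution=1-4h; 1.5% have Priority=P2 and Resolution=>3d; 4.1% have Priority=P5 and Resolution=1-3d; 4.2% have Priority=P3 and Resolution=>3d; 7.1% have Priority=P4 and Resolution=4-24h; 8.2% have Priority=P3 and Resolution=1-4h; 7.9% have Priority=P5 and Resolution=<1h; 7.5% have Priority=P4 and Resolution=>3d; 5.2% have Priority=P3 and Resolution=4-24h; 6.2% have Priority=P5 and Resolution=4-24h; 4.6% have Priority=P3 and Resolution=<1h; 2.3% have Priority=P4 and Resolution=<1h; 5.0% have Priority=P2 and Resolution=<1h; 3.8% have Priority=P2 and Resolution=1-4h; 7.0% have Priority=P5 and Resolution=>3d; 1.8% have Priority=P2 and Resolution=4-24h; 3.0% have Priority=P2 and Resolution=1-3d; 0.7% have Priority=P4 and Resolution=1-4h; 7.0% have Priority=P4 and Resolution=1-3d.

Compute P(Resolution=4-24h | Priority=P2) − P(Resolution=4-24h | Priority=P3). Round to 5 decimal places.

P(Priority=P2) = 0.050 + 0.038 + 0.018 + 0.030 + 0.015 = 0.151; P(Resolution=4-24h | Priority=P2) = 0.018/0.151 = 0.119205.
P(Priority=P3) = 0.046 + 0.082 + 0.052 + 0.072 + 0.042 = 0.294; P(Resolution=4-24h | Priority=P3) = 0.052/0.294 = 0.176871.
Difference = -0.05767.

-0.05767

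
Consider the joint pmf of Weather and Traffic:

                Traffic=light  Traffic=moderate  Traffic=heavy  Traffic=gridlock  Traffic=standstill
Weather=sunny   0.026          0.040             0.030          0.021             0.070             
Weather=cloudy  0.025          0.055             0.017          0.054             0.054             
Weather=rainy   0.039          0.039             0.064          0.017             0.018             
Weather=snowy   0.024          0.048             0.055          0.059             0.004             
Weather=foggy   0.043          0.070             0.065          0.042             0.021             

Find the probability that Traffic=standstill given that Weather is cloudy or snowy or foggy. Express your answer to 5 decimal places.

0.12421

P(Weather=cloudy) = 0.025 + 0.055 + 0.017 + 0.054 + 0.054 = 0.205.
P(Weather=snowy) = 0.024 + 0.048 + 0.055 + 0.059 + 0.004 = 0.190.
P(Weather=foggy) = 0.043 + 0.070 + 0.065 + 0.042 + 0.021 = 0.241.
P(Weather ∈ {cloudy, snowy, foggy}) = 0.205 + 0.190 + 0.241 = 0.636; P(Traffic=standstill, Weather ∈ {cloudy, snowy, foggy}) = 0.054 + 0.004 + 0.021 = 0.079.
P(Traffic=standstill | Weather ∈ {cloudy, snowy, foggy}) = 0.079/0.636 = 0.12421.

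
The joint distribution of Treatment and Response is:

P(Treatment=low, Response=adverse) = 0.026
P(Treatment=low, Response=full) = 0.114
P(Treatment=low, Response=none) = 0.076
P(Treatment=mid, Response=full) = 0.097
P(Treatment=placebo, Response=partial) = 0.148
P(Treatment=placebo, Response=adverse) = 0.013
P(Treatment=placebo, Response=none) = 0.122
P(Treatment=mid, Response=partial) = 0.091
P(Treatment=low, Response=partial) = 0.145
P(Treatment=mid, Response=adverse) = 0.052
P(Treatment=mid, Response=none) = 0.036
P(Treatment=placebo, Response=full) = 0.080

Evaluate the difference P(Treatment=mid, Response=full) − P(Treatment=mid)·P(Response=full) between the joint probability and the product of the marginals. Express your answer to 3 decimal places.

P(Treatment=mid) = 0.036 + 0.091 + 0.097 + 0.052 = 0.276.
P(Response=full) = 0.080 + 0.114 + 0.097 = 0.291.
P(Treatment=mid, Response=full) − P(Treatment=mid)P(Response=full) = 0.097 − 0.276×0.291 = 0.017.

0.017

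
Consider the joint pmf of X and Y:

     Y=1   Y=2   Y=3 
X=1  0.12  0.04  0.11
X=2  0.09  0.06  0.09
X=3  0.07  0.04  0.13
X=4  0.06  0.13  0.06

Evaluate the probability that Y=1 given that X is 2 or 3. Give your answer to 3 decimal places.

P(X=2) = 0.09 + 0.06 + 0.09 = 0.24.
P(X=3) = 0.07 + 0.04 + 0.13 = 0.24.
P(X ∈ {2, 3}) = 0.24 + 0.24 = 0.48; P(Y=1, X ∈ {2, 3}) = 0.09 + 0.07 = 0.16.
P(Y=1 | X ∈ {2, 3}) = 0.16/0.48 = 0.333.

0.333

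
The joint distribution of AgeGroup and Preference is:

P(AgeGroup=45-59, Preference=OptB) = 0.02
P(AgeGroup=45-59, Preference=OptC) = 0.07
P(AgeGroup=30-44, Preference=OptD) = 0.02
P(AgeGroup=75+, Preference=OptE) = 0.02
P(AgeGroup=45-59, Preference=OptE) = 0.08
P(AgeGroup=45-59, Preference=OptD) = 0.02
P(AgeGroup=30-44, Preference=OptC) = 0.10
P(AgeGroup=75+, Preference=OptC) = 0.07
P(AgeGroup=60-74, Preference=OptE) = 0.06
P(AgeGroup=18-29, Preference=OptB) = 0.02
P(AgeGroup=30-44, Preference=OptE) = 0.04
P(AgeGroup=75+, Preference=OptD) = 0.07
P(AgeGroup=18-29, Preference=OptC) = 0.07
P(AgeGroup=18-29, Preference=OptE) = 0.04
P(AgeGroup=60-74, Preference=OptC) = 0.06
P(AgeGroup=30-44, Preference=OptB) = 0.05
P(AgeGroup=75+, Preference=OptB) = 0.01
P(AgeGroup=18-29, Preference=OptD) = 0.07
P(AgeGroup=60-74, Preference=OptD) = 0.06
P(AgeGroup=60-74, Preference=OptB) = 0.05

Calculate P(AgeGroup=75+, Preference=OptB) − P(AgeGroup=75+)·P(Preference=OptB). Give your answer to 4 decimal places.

P(AgeGroup=75+) = 0.01 + 0.07 + 0.07 + 0.02 = 0.17.
P(Preference=OptB) = 0.02 + 0.05 + 0.02 + 0.05 + 0.01 = 0.15.
P(AgeGroup=75+, Preference=OptB) − P(AgeGroup=75+)P(Preference=OptB) = 0.01 − 0.17×0.15 = -0.0155.

-0.0155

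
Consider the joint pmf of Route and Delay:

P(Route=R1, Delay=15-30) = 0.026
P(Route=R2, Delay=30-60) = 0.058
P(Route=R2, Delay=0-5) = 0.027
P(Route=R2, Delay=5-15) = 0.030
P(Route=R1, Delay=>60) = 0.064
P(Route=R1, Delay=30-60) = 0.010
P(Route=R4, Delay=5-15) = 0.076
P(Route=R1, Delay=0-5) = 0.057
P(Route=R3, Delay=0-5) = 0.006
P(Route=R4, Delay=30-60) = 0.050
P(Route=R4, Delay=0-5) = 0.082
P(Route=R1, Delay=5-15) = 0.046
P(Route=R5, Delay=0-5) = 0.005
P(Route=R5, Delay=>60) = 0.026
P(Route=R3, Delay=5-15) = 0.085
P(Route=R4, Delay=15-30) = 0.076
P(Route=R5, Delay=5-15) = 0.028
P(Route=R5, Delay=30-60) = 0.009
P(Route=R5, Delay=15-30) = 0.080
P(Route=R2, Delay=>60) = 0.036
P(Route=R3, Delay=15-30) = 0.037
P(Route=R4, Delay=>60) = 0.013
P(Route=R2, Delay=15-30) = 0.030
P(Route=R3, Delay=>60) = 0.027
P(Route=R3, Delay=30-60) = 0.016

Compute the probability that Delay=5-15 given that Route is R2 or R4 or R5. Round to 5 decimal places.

0.21406

P(Route=R2) = 0.027 + 0.030 + 0.030 + 0.058 + 0.036 = 0.181.
P(Route=R4) = 0.082 + 0.076 + 0.076 + 0.050 + 0.013 = 0.297.
P(Route=R5) = 0.005 + 0.028 + 0.080 + 0.009 + 0.026 = 0.148.
P(Route ∈ {R2, R4, R5}) = 0.181 + 0.297 + 0.148 = 0.626; P(Delay=5-15, Route ∈ {R2, R4, R5}) = 0.030 + 0.076 + 0.028 = 0.134.
P(Delay=5-15 | Route ∈ {R2, R4, R5}) = 0.134/0.626 = 0.21406.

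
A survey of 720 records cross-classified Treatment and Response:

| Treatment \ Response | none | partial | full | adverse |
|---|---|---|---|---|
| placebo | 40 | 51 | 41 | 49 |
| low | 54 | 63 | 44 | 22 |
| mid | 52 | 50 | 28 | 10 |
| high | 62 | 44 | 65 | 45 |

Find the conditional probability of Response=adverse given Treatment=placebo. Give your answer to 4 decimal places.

Total with Treatment=placebo: 40 + 51 + 41 + 49 = 181.
P(Response=adverse | Treatment=placebo) = 49/181 = 0.2707.

0.2707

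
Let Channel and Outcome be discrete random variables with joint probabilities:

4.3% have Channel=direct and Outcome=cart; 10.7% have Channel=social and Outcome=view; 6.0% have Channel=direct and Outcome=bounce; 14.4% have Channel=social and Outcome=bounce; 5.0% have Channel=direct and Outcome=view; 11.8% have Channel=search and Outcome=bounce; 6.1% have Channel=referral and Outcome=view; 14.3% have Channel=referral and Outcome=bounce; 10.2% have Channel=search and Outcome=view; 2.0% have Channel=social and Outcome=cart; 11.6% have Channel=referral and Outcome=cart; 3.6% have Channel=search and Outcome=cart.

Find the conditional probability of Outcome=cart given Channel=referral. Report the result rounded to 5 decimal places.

0.36250

P(Channel=referral) = 0.143 + 0.061 + 0.116 = 0.320.
P(Outcome=cart | Channel=referral) = 0.116/0.320 = 0.36250.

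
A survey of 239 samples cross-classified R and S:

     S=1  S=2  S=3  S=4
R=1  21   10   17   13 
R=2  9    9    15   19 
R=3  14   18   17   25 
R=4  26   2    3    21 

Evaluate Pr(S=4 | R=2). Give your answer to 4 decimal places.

0.3654

Total with R=2: 9 + 9 + 15 + 19 = 52.
P(S=4 | R=2) = 19/52 = 0.3654.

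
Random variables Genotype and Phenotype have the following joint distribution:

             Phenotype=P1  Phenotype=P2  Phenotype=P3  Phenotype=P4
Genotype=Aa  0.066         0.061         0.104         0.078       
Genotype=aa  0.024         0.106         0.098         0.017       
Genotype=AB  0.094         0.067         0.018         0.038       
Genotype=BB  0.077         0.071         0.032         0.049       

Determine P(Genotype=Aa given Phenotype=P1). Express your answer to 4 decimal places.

0.2529

P(Phenotype=P1) = 0.066 + 0.024 + 0.094 + 0.077 = 0.261.
P(Genotype=Aa | Phenotype=P1) = 0.066/0.261 = 0.2529.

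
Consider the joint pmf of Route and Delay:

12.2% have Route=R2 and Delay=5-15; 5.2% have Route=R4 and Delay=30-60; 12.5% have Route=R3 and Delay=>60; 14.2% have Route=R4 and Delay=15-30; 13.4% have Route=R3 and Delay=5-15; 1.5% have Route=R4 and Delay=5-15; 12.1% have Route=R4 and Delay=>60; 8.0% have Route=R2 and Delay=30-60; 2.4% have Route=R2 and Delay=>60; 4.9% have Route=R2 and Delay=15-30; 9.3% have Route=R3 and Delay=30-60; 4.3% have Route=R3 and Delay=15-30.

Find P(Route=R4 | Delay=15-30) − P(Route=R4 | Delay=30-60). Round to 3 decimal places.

0.376

P(Delay=15-30) = 0.049 + 0.043 + 0.142 = 0.234; P(Route=R4 | Delay=15-30) = 0.142/0.234 = 0.6068.
P(Delay=30-60) = 0.080 + 0.093 + 0.052 = 0.225; P(Route=R4 | Delay=30-60) = 0.052/0.225 = 0.2311.
Difference = 0.376.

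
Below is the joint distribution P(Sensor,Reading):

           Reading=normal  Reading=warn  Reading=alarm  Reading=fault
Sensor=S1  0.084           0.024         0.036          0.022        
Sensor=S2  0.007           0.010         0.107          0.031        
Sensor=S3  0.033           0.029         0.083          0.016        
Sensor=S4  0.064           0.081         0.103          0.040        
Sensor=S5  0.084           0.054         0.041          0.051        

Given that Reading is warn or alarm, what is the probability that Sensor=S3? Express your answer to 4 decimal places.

P(Reading=warn) = 0.024 + 0.010 + 0.029 + 0.081 + 0.054 = 0.198.
P(Reading=alarm) = 0.036 + 0.107 + 0.083 + 0.103 + 0.041 = 0.370.
P(Reading ∈ {warn, alarm}) = 0.198 + 0.370 = 0.568; P(Sensor=S3, Reading ∈ {warn, alarm}) = 0.029 + 0.083 = 0.112.
P(Sensor=S3 | Reading ∈ {warn, alarm}) = 0.112/0.568 = 0.1972.

0.1972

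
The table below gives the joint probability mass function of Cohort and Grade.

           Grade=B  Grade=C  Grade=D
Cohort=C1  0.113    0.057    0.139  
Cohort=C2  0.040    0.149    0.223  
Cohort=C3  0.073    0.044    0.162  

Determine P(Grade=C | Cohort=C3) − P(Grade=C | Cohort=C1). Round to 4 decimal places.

P(Cohort=C3) = 0.073 + 0.044 + 0.162 = 0.279; P(Grade=C | Cohort=C3) = 0.044/0.279 = 0.15771.
P(Cohort=C1) = 0.113 + 0.057 + 0.139 = 0.309; P(Grade=C | Cohort=C1) = 0.057/0.309 = 0.18447.
Difference = -0.0268.

-0.0268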